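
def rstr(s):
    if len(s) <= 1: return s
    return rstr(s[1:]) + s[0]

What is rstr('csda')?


rstr('csda') = rstr('sda') + 'c'
rstr('sda') = rstr('da') + 's'
rstr('da') = rstr('a') + 'd'
rstr('a') = 'a'  (base case)
Concatenating: 'a' + 'd' + 's' + 'c' = 'adsc'

adsc


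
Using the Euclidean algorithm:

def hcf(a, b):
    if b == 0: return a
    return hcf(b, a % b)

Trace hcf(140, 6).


hcf(140, 6) = hcf(6, 2)
hcf(6, 2) = hcf(2, 0)
hcf(2, 0) = 2  (base case)

2


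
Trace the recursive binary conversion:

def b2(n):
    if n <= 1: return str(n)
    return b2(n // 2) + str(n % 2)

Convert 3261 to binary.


b2(3261) = b2(1630) + '1'
b2(1630) = b2(815) + '0'
b2(815) = b2(407) + '1'
b2(407) = b2(203) + '1'
b2(203) = b2(101) + '1'
b2(101) = b2(50) + '1'
b2(50) = b2(25) + '0'
b2(25) = b2(12) + '1'
b2(12) = b2(6) + '0'
b2(6) = b2(3) + '0'
b2(3) = b2(1) + '1'
b2(1) = '1'  (base case)
Concatenating: '1' + '1' + '0' + '0' + '1' + '0' + '1' + '1' + '1' + '1' + '0' + '1' = '110010111101'

110010111101


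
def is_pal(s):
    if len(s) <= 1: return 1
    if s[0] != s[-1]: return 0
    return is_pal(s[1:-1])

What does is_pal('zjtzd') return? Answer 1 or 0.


is_pal('zjtzd'): s[0]='z' != s[-1]='d' -> return 0
Result: 0 (not a palindrome)

0


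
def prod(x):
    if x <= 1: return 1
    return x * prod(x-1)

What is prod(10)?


prod(10)
= 10 * prod(9)
= 10 * 9 * prod(8)
= 10 * 9 * 8 * prod(7)
= 10 * 9 * 8 * 7 * prod(6)
= 10 * 9 * 8 * 7 * 6 * prod(5)
= 10 * 9 * 8 * 7 * 6 * 5 * prod(4)
= 10 * 9 * 8 * 7 * 6 * 5 * 4 * prod(3)
= 10 * 9 * 8 * 7 * 6 * 5 * 4 * 3 * prod(2)
= 10 * 9 * 8 * 7 * 6 * 5 * 4 * 3 * 2 * prod(1)
= 10 * 9 * 8 * 7 * 6 * 5 * 4 * 3 * 2 * 1
= 3628800

3628800


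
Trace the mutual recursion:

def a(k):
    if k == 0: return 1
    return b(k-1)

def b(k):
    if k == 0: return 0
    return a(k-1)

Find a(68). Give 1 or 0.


a(68) = b(67)
b(67) = a(66)
a(66) = b(65)
b(65) = a(64)
a(64) = b(63)
b(63) = a(62)
a(62) = b(61)
b(61) = a(60)
a(60) = b(59)
b(59) = a(58)
a(58) = b(57)
b(57) = a(56)
a(56) = b(55)
b(55) = a(54)
a(54) = b(53)
b(53) = a(52)
a(52) = b(51)
b(51) = a(50)
a(50) = b(49)
b(49) = a(48)
a(48) = b(47)
b(47) = a(46)
a(46) = b(45)
b(45) = a(44)
a(44) = b(43)
b(43) = a(42)
a(42) = b(41)
b(41) = a(40)
a(40) = b(39)
b(39) = a(38)
a(38) = b(37)
b(37) = a(36)
a(36) = b(35)
b(35) = a(34)
a(34) = b(33)
b(33) = a(32)
a(32) = b(31)
b(31) = a(30)
a(30) = b(29)
b(29) = a(28)
a(28) = b(27)
b(27) = a(26)
a(26) = b(25)
b(25) = a(24)
a(24) = b(23)
b(23) = a(22)
a(22) = b(21)
b(21) = a(20)
a(20) = b(19)
b(19) = a(18)
a(18) = b(17)
b(17) = a(16)
a(16) = b(15)
b(15) = a(14)
a(14) = b(13)
b(13) = a(12)
a(12) = b(11)
b(11) = a(10)
a(10) = b(9)
b(9) = a(8)
a(8) = b(7)
b(7) = a(6)
a(6) = b(5)
b(5) = a(4)
a(4) = b(3)
b(3) = a(2)
a(2) = b(1)
b(1) = a(0)
a(0) = 1  (base case)
Result: 1

1


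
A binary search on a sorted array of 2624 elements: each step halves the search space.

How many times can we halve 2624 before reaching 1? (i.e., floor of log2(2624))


2624 / 2 = 1312
1312 / 2 = 656
656 / 2 = 328
328 / 2 = 164
164 / 2 = 82
82 / 2 = 41
41 / 2 = 20
20 / 2 = 10
10 / 2 = 5
5 / 2 = 2
2 / 2 = 1
Reached 1 after 11 halvings

11


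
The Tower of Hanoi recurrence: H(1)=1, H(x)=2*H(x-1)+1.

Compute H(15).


H(15) = 2 * H(14) + 1
H(14) = 2 * H(13) + 1
H(13) = 2 * H(12) + 1
H(12) = 2 * H(11) + 1
H(11) = 2 * H(10) + 1
H(10) = 2 * H(9) + 1
H(9) = 2 * H(8) + 1
H(8) = 2 * H(7) + 1
H(7) = 2 * H(6) + 1
H(6) = 2 * H(5) + 1
H(5) = 2 * H(4) + 1
H(4) = 2 * H(3) + 1
H(3) = 2 * H(2) + 1
H(2) = 2 * H(1) + 1
H(1) = 1  (base case)
H(2) = 2 * 1 + 1 = 3
H(3) = 2 * 3 + 1 = 7
H(4) = 2 * 7 + 1 = 15
H(5) = 2 * 15 + 1 = 31
H(6) = 2 * 31 + 1 = 63
H(7) = 2 * 63 + 1 = 127
H(8) = 2 * 127 + 1 = 255
H(9) = 2 * 255 + 1 = 511
H(10) = 2 * 511 + 1 = 1023
H(11) = 2 * 1023 + 1 = 2047
H(12) = 2 * 2047 + 1 = 4095
H(13) = 2 * 4095 + 1 = 8191
H(14) = 2 * 8191 + 1 = 16383
H(15) = 2 * 16383 + 1 = 32767

32767


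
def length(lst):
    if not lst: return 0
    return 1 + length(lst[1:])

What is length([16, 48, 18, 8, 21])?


length([16, 48, 18, 8, 21]) = 1 + length([48, 18, 8, 21])
length([48, 18, 8, 21]) = 1 + length([18, 8, 21])
length([18, 8, 21]) = 1 + length([8, 21])
length([8, 21]) = 1 + length([21])
length([21]) = 1 + length([])
length([]) = 0  (base case)
Unwinding: 1 + 1 + 1 + 1 + 1 + 0 = 5

5


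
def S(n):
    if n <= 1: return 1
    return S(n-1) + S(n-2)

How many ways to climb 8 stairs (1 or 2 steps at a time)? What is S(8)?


Building up from base cases:
S(0) = 1
S(1) = 1
S(2) = S(1) + S(0) = 1 + 1 = 2
S(3) = S(2) + S(1) = 2 + 1 = 3
S(4) = S(3) + S(2) = 3 + 2 = 5
S(5) = S(4) + S(3) = 5 + 3 = 8
S(6) = S(5) + S(4) = 8 + 5 = 13
S(7) = S(6) + S(5) = 13 + 8 = 21
S(8) = S(7) + S(6) = 21 + 13 = 34

34


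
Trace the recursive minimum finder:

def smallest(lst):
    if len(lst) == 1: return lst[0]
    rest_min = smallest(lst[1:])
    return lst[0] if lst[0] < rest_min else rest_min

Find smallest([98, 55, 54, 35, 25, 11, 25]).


smallest([98, 55, 54, 35, 25, 11, 25]): compare 98 with smallest([55, 54, 35, 25, 11, 25])
smallest([55, 54, 35, 25, 11, 25]): compare 55 with smallest([54, 35, 25, 11, 25])
smallest([54, 35, 25, 11, 25]): compare 54 with smallest([35, 25, 11, 25])
smallest([35, 25, 11, 25]): compare 35 with smallest([25, 11, 25])
smallest([25, 11, 25]): compare 25 with smallest([11, 25])
smallest([11, 25]): compare 11 with smallest([25])
smallest([25]) = 25  (base case)
Compare 11 with 25 -> 11
Compare 25 with 11 -> 11
Compare 35 with 11 -> 11
Compare 54 with 11 -> 11
Compare 55 with 11 -> 11
Compare 98 with 11 -> 11

11


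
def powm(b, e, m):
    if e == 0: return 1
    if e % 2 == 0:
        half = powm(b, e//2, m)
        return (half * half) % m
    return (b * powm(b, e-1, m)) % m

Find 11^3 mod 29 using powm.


powm(11, 3, 29): e is odd, compute powm(11, 2, 29)
  powm(11, 2, 29): e is even, compute powm(11, 1, 29)
    powm(11, 1, 29): e is odd, compute powm(11, 0, 29)
      powm(11, 0, 29) = 1
    (11 * 1) % 29 = 11
  half=11, (11*11) % 29 = 5
(11 * 5) % 29 = 26

26


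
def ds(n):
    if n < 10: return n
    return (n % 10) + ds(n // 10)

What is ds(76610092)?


ds(76610092) = 2 + ds(7661009)
ds(7661009) = 9 + ds(766100)
ds(766100) = 0 + ds(76610)
ds(76610) = 0 + ds(7661)
ds(7661) = 1 + ds(766)
ds(766) = 6 + ds(76)
ds(76) = 6 + ds(7)
ds(7) = 7  (base case)
Total: 2 + 9 + 0 + 0 + 1 + 6 + 6 + 7 = 31

31


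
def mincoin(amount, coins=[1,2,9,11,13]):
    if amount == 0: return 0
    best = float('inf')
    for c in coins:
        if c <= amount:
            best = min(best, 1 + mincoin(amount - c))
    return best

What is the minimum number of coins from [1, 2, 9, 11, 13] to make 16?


Building up with DP:
mincoin(0) = 0
mincoin(1) = min(1+mincoin(0)=1+0=1) = 1
mincoin(2) = min(1+mincoin(1)=1+1=2, 1+mincoin(0)=1+0=1) = 1
mincoin(3) = min(1+mincoin(2)=1+1=2, 1+mincoin(1)=1+1=2) = 2
mincoin(4) = min(1+mincoin(3)=1+2=3, 1+mincoin(2)=1+1=2) = 2
mincoin(5) = min(1+mincoin(4)=1+2=3, 1+mincoin(3)=1+2=3) = 3
mincoin(6) = min(1+mincoin(5)=1+3=4, 1+mincoin(4)=1+2=3) = 3
mincoin(7) = min(1+mincoin(6)=1+3=4, 1+mincoin(5)=1+3=4) = 4
mincoin(8) = min(1+mincoin(7)=1+4=5, 1+mincoin(6)=1+3=4) = 4
mincoin(9) = min(1+mincoin(8)=1+4=5, 1+mincoin(7)=1+4=5, 1+mincoin(0)=1+0=1) = 1
mincoin(10) = min(1+mincoin(9)=1+1=2, 1+mincoin(8)=1+4=5, 1+mincoin(1)=1+1=2) = 2
mincoin(11) = min(1+mincoin(10)=1+2=3, 1+mincoin(9)=1+1=2, 1+mincoin(2)=1+1=2, 1+mincoin(0)=1+0=1) = 1
mincoin(12) = min(1+mincoin(11)=1+1=2, 1+mincoin(10)=1+2=3, 1+mincoin(3)=1+2=3, 1+mincoin(1)=1+1=2) = 2
mincoin(13) = min(1+mincoin(12)=1+2=3, 1+mincoin(11)=1+1=2, 1+mincoin(4)=1+2=3, 1+mincoin(2)=1+1=2, 1+mincoin(0)=1+0=1) = 1
mincoin(14) = min(1+mincoin(13)=1+1=2, 1+mincoin(12)=1+2=3, 1+mincoin(5)=1+3=4, 1+mincoin(3)=1+2=3, 1+mincoin(1)=1+1=2) = 2
mincoin(15) = min(1+mincoin(14)=1+2=3, 1+mincoin(13)=1+1=2, 1+mincoin(6)=1+3=4, 1+mincoin(4)=1+2=3, 1+mincoin(2)=1+1=2) = 2
mincoin(16) = min(1+mincoin(15)=1+2=3, 1+mincoin(14)=1+2=3, 1+mincoin(7)=1+4=5, 1+mincoin(5)=1+3=4, 1+mincoin(3)=1+2=3) = 3

3


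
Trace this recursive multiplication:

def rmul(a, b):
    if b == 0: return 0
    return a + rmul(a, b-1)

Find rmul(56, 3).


rmul(56, 3) = 56 + rmul(56, 2)
rmul(56, 2) = 56 + rmul(56, 1)
rmul(56, 1) = 56 + rmul(56, 0)
rmul(56, 0) = 0  (base case)
Total: 56 + 56 + 56 + 0 = 168

168


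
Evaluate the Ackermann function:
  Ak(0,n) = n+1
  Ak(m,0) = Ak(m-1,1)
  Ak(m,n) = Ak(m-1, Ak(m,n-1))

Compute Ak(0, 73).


Ak(0, 73) = 74
Result: Ak(0, 73) = 74

74


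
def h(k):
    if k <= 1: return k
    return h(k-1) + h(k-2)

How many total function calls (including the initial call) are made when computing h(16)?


Let C(n) = total calls for h(n)
C(0) = 1, C(1) = 1
C(2) = 1 + C(1) + C(0) = 1 + 1 + 1 = 3
C(3) = 1 + C(2) + C(1) = 1 + 3 + 1 = 5
C(4) = 1 + C(3) + C(2) = 1 + 5 + 3 = 9
C(5) = 1 + C(4) + C(3) = 1 + 9 + 5 = 15
C(6) = 1 + C(5) + C(4) = 1 + 15 + 9 = 25
C(7) = 1 + C(6) + C(5) = 1 + 25 + 15 = 41
C(8) = 1 + C(7) + C(6) = 1 + 41 + 25 = 67
C(9) = 1 + C(8) + C(7) = 1 + 67 + 41 = 109
C(10) = 1 + C(9) + C(8) = 1 + 109 + 67 = 177
C(11) = 1 + C(10) + C(9) = 1 + 177 + 109 = 287
C(12) = 1 + C(11) + C(10) = 1 + 287 + 177 = 465
C(13) = 1 + C(12) + C(11) = 1 + 465 + 287 = 753
C(14) = 1 + C(13) + C(12) = 1 + 753 + 465 = 1219
C(15) = 1 + C(14) + C(13) = 1 + 1219 + 753 = 1973
C(16) = 1 + C(15) + C(14) = 1 + 1973 + 1219 = 3193

3193


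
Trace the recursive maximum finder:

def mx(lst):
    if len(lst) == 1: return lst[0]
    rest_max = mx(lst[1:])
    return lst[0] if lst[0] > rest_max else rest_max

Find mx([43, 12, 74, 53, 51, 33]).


mx([43, 12, 74, 53, 51, 33]): compare 43 with mx([12, 74, 53, 51, 33])
mx([12, 74, 53, 51, 33]): compare 12 with mx([74, 53, 51, 33])
mx([74, 53, 51, 33]): compare 74 with mx([53, 51, 33])
mx([53, 51, 33]): compare 53 with mx([51, 33])
mx([51, 33]): compare 51 with mx([33])
mx([33]) = 33  (base case)
Compare 51 with 33 -> 51
Compare 53 with 51 -> 53
Compare 74 with 53 -> 74
Compare 12 with 74 -> 74
Compare 43 with 74 -> 74

74


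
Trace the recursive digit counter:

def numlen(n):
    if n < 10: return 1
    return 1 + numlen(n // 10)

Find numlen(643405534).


numlen(643405534) = 1 + numlen(64340553)
numlen(64340553) = 1 + numlen(6434055)
numlen(6434055) = 1 + numlen(643405)
numlen(643405) = 1 + numlen(64340)
numlen(64340) = 1 + numlen(6434)
numlen(6434) = 1 + numlen(643)
numlen(643) = 1 + numlen(64)
numlen(64) = 1 + numlen(6)
numlen(6) = 1  (base case: 6 < 10)
Unwinding: 1 + 1 + 1 + 1 + 1 + 1 + 1 + 1 + 1 = 9

9


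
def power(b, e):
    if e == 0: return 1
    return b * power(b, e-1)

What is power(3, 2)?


power(3, 2)
= 3 * power(3, 1)
= 3 * 3 * power(3, 0)
= 3 * 3 * 1
= 9

9


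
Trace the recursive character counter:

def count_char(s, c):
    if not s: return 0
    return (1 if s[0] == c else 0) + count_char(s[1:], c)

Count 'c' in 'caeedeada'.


s[0]='c' == 'c' -> 1
s[0]='a' != 'c' -> 0
s[0]='e' != 'c' -> 0
s[0]='e' != 'c' -> 0
s[0]='d' != 'c' -> 0
s[0]='e' != 'c' -> 0
s[0]='a' != 'c' -> 0
s[0]='d' != 'c' -> 0
s[0]='a' != 'c' -> 0
Sum: 1 + 0 + 0 + 0 + 0 + 0 + 0 + 0 + 0 = 1

1


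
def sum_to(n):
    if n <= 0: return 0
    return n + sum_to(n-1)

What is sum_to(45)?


sum_to(45)
= 45 + 44 + 43 + 42 + 41 + 40 + 39 + 38 + 37 + 36 + 35 + 34 + 33 + 32 + 31 + 30 + 29 + 28 + 27 + 26 + 25 + 24 + 23 + 22 + 21 + 20 + 19 + 18 + 17 + 16 + 15 + 14 + 13 + 12 + 11 + 10 + 9 + 8 + 7 + 6 + 5 + 4 + 3 + 2 + 1 + sum_to(0)
= 45 + 44 + 43 + 42 + 41 + 40 + 39 + 38 + 37 + 36 + 35 + 34 + 33 + 32 + 31 + 30 + 29 + 28 + 27 + 26 + 25 + 24 + 23 + 22 + 21 + 20 + 19 + 18 + 17 + 16 + 15 + 14 + 13 + 12 + 11 + 10 + 9 + 8 + 7 + 6 + 5 + 4 + 3 + 2 + 1 + 0
= 1035

1035


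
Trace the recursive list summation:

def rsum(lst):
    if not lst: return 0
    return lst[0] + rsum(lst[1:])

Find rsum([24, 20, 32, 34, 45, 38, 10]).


rsum([24, 20, 32, 34, 45, 38, 10]) = 24 + rsum([20, 32, 34, 45, 38, 10])
rsum([20, 32, 34, 45, 38, 10]) = 20 + rsum([32, 34, 45, 38, 10])
rsum([32, 34, 45, 38, 10]) = 32 + rsum([34, 45, 38, 10])
rsum([34, 45, 38, 10]) = 34 + rsum([45, 38, 10])
rsum([45, 38, 10]) = 45 + rsum([38, 10])
rsum([38, 10]) = 38 + rsum([10])
rsum([10]) = 10 + rsum([])
rsum([]) = 0  (base case)
Total: 24 + 20 + 32 + 34 + 45 + 38 + 10 + 0 = 203

203


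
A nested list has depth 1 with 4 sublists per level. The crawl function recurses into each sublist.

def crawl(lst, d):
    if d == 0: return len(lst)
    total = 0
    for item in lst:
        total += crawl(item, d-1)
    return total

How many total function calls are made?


At depth 0 (root): 1 call
At depth 1: each of 1 parents calls crawl on 4 children = 4 calls
Total: 1 + 4 = 5

5


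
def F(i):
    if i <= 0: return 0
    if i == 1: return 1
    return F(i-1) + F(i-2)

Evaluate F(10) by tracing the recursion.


Computing F(10) bottom-up:
F(0) = 0
F(1) = 1
F(2) = F(1) + F(0) = 1 + 0 = 1
F(3) = F(2) + F(1) = 1 + 1 = 2
F(4) = F(3) + F(2) = 2 + 1 = 3
F(5) = F(4) + F(3) = 3 + 2 = 5
F(6) = F(5) + F(4) = 5 + 3 = 8
F(7) = F(6) + F(5) = 8 + 5 = 13
F(8) = F(7) + F(6) = 13 + 8 = 21
F(9) = F(8) + F(7) = 21 + 13 = 34
F(10) = F(9) + F(8) = 34 + 21 = 55

55


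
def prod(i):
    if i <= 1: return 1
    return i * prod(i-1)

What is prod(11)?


prod(11)
= 11 * prod(10)
= 11 * 10 * prod(9)
= 11 * 10 * 9 * prod(8)
= 11 * 10 * 9 * 8 * prod(7)
= 11 * 10 * 9 * 8 * 7 * prod(6)
= 11 * 10 * 9 * 8 * 7 * 6 * prod(5)
= 11 * 10 * 9 * 8 * 7 * 6 * 5 * prod(4)
= 11 * 10 * 9 * 8 * 7 * 6 * 5 * 4 * prod(3)
= 11 * 10 * 9 * 8 * 7 * 6 * 5 * 4 * 3 * prod(2)
= 11 * 10 * 9 * 8 * 7 * 6 * 5 * 4 * 3 * 2 * prod(1)
= 11 * 10 * 9 * 8 * 7 * 6 * 5 * 4 * 3 * 2 * 1
= 39916800

39916800


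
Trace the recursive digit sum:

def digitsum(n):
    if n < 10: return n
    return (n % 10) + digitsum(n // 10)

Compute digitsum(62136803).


digitsum(62136803) = 3 + digitsum(6213680)
digitsum(6213680) = 0 + digitsum(621368)
digitsum(621368) = 8 + digitsum(62136)
digitsum(62136) = 6 + digitsum(6213)
digitsum(6213) = 3 + digitsum(621)
digitsum(621) = 1 + digitsum(62)
digitsum(62) = 2 + digitsum(6)
digitsum(6) = 6  (base case)
Total: 3 + 0 + 8 + 6 + 3 + 1 + 2 + 6 = 29

29


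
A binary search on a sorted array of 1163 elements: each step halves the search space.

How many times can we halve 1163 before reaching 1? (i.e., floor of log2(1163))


1163 / 2 = 581
581 / 2 = 290
290 / 2 = 145
145 / 2 = 72
72 / 2 = 36
36 / 2 = 18
18 / 2 = 9
9 / 2 = 4
4 / 2 = 2
2 / 2 = 1
Reached 1 after 10 halvings

10


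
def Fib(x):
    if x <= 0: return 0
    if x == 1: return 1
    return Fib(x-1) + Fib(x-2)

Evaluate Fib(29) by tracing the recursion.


Computing Fib(29) bottom-up:
Fib(0) = 0
Fib(1) = 1
Fib(2) = Fib(1) + Fib(0) = 1 + 0 = 1
Fib(3) = Fib(2) + Fib(1) = 1 + 1 = 2
Fib(4) = Fib(3) + Fib(2) = 2 + 1 = 3
Fib(5) = Fib(4) + Fib(3) = 3 + 2 = 5
Fib(6) = Fib(5) + Fib(4) = 5 + 3 = 8
Fib(7) = Fib(6) + Fib(5) = 8 + 5 = 13
Fib(8) = Fib(7) + Fib(6) = 13 + 8 = 21
Fib(9) = Fib(8) + Fib(7) = 21 + 13 = 34
Fib(10) = Fib(9) + Fib(8) = 34 + 21 = 55
Fib(11) = Fib(10) + Fib(9) = 55 + 34 = 89
Fib(12) = Fib(11) + Fib(10) = 89 + 55 = 144
Fib(13) = Fib(12) + Fib(11) = 144 + 89 = 233
Fib(14) = Fib(13) + Fib(12) = 233 + 144 = 377
Fib(15) = Fib(14) + Fib(13) = 377 + 233 = 610
Fib(16) = Fib(15) + Fib(14) = 610 + 377 = 987
Fib(17) = Fib(16) + Fib(15) = 987 + 610 = 1597
Fib(18) = Fib(17) + Fib(16) = 1597 + 987 = 2584
Fib(19) = Fib(18) + Fib(17) = 2584 + 1597 = 4181
Fib(20) = Fib(19) + Fib(18) = 4181 + 2584 = 6765
Fib(21) = Fib(20) + Fib(19) = 6765 + 4181 = 10946
Fib(22) = Fib(21) + Fib(20) = 10946 + 6765 = 17711
Fib(23) = Fib(22) + Fib(21) = 17711 + 10946 = 28657
Fib(24) = Fib(23) + Fib(22) = 28657 + 17711 = 46368
Fib(25) = Fib(24) + Fib(23) = 46368 + 28657 = 75025
Fib(26) = Fib(25) + Fib(24) = 75025 + 46368 = 121393
Fib(27) = Fib(26) + Fib(25) = 121393 + 75025 = 196418
Fib(28) = Fib(27) + Fib(26) = 196418 + 121393 = 317811
Fib(29) = Fib(28) + Fib(27) = 317811 + 196418 = 514229

514229


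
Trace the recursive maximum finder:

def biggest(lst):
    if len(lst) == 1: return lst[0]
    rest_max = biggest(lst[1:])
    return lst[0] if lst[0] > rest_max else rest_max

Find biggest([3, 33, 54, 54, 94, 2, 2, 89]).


biggest([3, 33, 54, 54, 94, 2, 2, 89]): compare 3 with biggest([33, 54, 54, 94, 2, 2, 89])
biggest([33, 54, 54, 94, 2, 2, 89]): compare 33 with biggest([54, 54, 94, 2, 2, 89])
biggest([54, 54, 94, 2, 2, 89]): compare 54 with biggest([54, 94, 2, 2, 89])
biggest([54, 94, 2, 2, 89]): compare 54 with biggest([94, 2, 2, 89])
biggest([94, 2, 2, 89]): compare 94 with biggest([2, 2, 89])
biggest([2, 2, 89]): compare 2 with biggest([2, 89])
biggest([2, 89]): compare 2 with biggest([89])
biggest([89]) = 89  (base case)
Compare 2 with 89 -> 89
Compare 2 with 89 -> 89
Compare 94 with 89 -> 94
Compare 54 with 94 -> 94
Compare 54 with 94 -> 94
Compare 33 with 94 -> 94
Compare 3 with 94 -> 94

94


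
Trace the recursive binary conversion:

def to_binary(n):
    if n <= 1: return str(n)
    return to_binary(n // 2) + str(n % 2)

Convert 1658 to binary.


to_binary(1658) = to_binary(829) + '0'
to_binary(829) = to_binary(414) + '1'
to_binary(414) = to_binary(207) + '0'
to_binary(207) = to_binary(103) + '1'
to_binary(103) = to_binary(51) + '1'
to_binary(51) = to_binary(25) + '1'
to_binary(25) = to_binary(12) + '1'
to_binary(12) = to_binary(6) + '0'
to_binary(6) = to_binary(3) + '0'
to_binary(3) = to_binary(1) + '1'
to_binary(1) = '1'  (base case)
Concatenating: '1' + '1' + '0' + '0' + '1' + '1' + '1' + '1' + '0' + '1' + '0' = '11001111010'

11001111010


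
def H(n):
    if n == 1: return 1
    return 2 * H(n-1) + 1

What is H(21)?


H(21) = 2 * H(20) + 1
H(20) = 2 * H(19) + 1
H(19) = 2 * H(18) + 1
H(18) = 2 * H(17) + 1
H(17) = 2 * H(16) + 1
H(16) = 2 * H(15) + 1
H(15) = 2 * H(14) + 1
H(14) = 2 * H(13) + 1
H(13) = 2 * H(12) + 1
H(12) = 2 * H(11) + 1
H(11) = 2 * H(10) + 1
H(10) = 2 * H(9) + 1
H(9) = 2 * H(8) + 1
H(8) = 2 * H(7) + 1
H(7) = 2 * H(6) + 1
H(6) = 2 * H(5) + 1
H(5) = 2 * H(4) + 1
H(4) = 2 * H(3) + 1
H(3) = 2 * H(2) + 1
H(2) = 2 * H(1) + 1
H(1) = 1  (base case)
H(2) = 2 * 1 + 1 = 3
H(3) = 2 * 3 + 1 = 7
H(4) = 2 * 7 + 1 = 15
H(5) = 2 * 15 + 1 = 31
H(6) = 2 * 31 + 1 = 63
H(7) = 2 * 63 + 1 = 127
H(8) = 2 * 127 + 1 = 255
H(9) = 2 * 255 + 1 = 511
H(10) = 2 * 511 + 1 = 1023
H(11) = 2 * 1023 + 1 = 2047
H(12) = 2 * 2047 + 1 = 4095
H(13) = 2 * 4095 + 1 = 8191
H(14) = 2 * 8191 + 1 = 16383
H(15) = 2 * 16383 + 1 = 32767
H(16) = 2 * 32767 + 1 = 65535
H(17) = 2 * 65535 + 1 = 131071
H(18) = 2 * 131071 + 1 = 262143
H(19) = 2 * 262143 + 1 = 524287
H(20) = 2 * 524287 + 1 = 1048575
H(21) = 2 * 1048575 + 1 = 2097151

2097151


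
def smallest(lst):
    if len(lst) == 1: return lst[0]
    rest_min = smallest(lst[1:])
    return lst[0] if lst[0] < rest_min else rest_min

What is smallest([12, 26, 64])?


smallest([12, 26, 64]): compare 12 with smallest([26, 64])
smallest([26, 64]): compare 26 with smallest([64])
smallest([64]) = 64  (base case)
Compare 26 with 64 -> 26
Compare 12 with 26 -> 12

12


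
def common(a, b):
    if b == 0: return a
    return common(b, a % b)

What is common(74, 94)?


common(74, 94) = common(94, 74)
common(94, 74) = common(74, 20)
common(74, 20) = common(20, 14)
common(20, 14) = common(14, 6)
common(14, 6) = common(6, 2)
common(6, 2) = common(2, 0)
common(2, 0) = 2  (base case)

2


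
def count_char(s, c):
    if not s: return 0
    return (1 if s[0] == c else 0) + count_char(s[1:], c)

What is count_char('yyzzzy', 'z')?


s[0]='y' != 'z' -> 0
s[0]='y' != 'z' -> 0
s[0]='z' == 'z' -> 1
s[0]='z' == 'z' -> 1
s[0]='z' == 'z' -> 1
s[0]='y' != 'z' -> 0
Sum: 0 + 0 + 1 + 1 + 1 + 0 = 3

3


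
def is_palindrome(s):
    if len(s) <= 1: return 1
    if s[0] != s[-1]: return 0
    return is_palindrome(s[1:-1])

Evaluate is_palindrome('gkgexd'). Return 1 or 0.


is_palindrome('gkgexd'): s[0]='g' != s[-1]='d' -> return 0
Result: 0 (not a palindrome)

0


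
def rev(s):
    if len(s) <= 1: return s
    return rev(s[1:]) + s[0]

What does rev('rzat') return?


rev('rzat') = rev('zat') + 'r'
rev('zat') = rev('at') + 'z'
rev('at') = rev('t') + 'a'
rev('t') = 't'  (base case)
Concatenating: 't' + 'a' + 'z' + 'r' = 'tazr'

tazr


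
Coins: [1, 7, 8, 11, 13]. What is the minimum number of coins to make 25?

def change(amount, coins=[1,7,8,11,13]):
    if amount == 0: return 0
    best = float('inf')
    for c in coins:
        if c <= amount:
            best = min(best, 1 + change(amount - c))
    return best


Building up with DP:
change(0) = 0
change(1) = min(1+change(0)=1+0=1) = 1
change(2) = min(1+change(1)=1+1=2) = 2
change(3) = min(1+change(2)=1+2=3) = 3
change(4) = min(1+change(3)=1+3=4) = 4
change(5) = min(1+change(4)=1+4=5) = 5
change(6) = min(1+change(5)=1+5=6) = 6
change(7) = min(1+change(6)=1+6=7, 1+change(0)=1+0=1) = 1
change(8) = min(1+change(7)=1+1=2, 1+change(1)=1+1=2, 1+change(0)=1+0=1) = 1
change(9) = min(1+change(8)=1+1=2, 1+change(2)=1+2=3, 1+change(1)=1+1=2) = 2
change(10) = min(1+change(9)=1+2=3, 1+change(3)=1+3=4, 1+change(2)=1+2=3) = 3
change(11) = min(1+change(10)=1+3=4, 1+change(4)=1+4=5, 1+change(3)=1+3=4, 1+change(0)=1+0=1) = 1
change(12) = min(1+change(11)=1+1=2, 1+change(5)=1+5=6, 1+change(4)=1+4=5, 1+change(1)=1+1=2) = 2
change(13) = min(1+change(12)=1+2=3, 1+change(6)=1+6=7, 1+change(5)=1+5=6, 1+change(2)=1+2=3, 1+change(0)=1+0=1) = 1
change(14) = min(1+change(13)=1+1=2, 1+change(7)=1+1=2, 1+change(6)=1+6=7, 1+change(3)=1+3=4, 1+change(1)=1+1=2) = 2
change(15) = min(1+change(14)=1+2=3, 1+change(8)=1+1=2, 1+change(7)=1+1=2, 1+change(4)=1+4=5, 1+change(2)=1+2=3) = 2
change(16) = min(1+change(15)=1+2=3, 1+change(9)=1+2=3, 1+change(8)=1+1=2, 1+change(5)=1+5=6, 1+change(3)=1+3=4) = 2
change(17) = min(1+change(16)=1+2=3, 1+change(10)=1+3=4, 1+change(9)=1+2=3, 1+change(6)=1+6=7, 1+change(4)=1+4=5) = 3
change(18) = min(1+change(17)=1+3=4, 1+change(11)=1+1=2, 1+change(10)=1+3=4, 1+change(7)=1+1=2, 1+change(5)=1+5=6) = 2
change(19) = min(1+change(18)=1+2=3, 1+change(12)=1+2=3, 1+change(11)=1+1=2, 1+change(8)=1+1=2, 1+change(6)=1+6=7) = 2
change(20) = min(1+change(19)=1+2=3, 1+change(13)=1+1=2, 1+change(12)=1+2=3, 1+change(9)=1+2=3, 1+change(7)=1+1=2) = 2
change(21) = min(1+change(20)=1+2=3, 1+change(14)=1+2=3, 1+change(13)=1+1=2, 1+change(10)=1+3=4, 1+change(8)=1+1=2) = 2
change(22) = min(1+change(21)=1+2=3, 1+change(15)=1+2=3, 1+change(14)=1+2=3, 1+change(11)=1+1=2, 1+change(9)=1+2=3) = 2
change(23) = min(1+change(22)=1+2=3, 1+change(16)=1+2=3, 1+change(15)=1+2=3, 1+change(12)=1+2=3, 1+change(10)=1+3=4) = 3
change(24) = min(1+change(23)=1+3=4, 1+change(17)=1+3=4, 1+change(16)=1+2=3, 1+change(13)=1+1=2, 1+change(11)=1+1=2) = 2
change(25) = min(1+change(24)=1+2=3, 1+change(18)=1+2=3, 1+change(17)=1+3=4, 1+change(14)=1+2=3, 1+change(12)=1+2=3) = 3

3


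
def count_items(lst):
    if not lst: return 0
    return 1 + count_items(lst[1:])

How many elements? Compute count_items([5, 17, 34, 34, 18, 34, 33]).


count_items([5, 17, 34, 34, 18, 34, 33]) = 1 + count_items([17, 34, 34, 18, 34, 33])
count_items([17, 34, 34, 18, 34, 33]) = 1 + count_items([34, 34, 18, 34, 33])
count_items([34, 34, 18, 34, 33]) = 1 + count_items([34, 18, 34, 33])
count_items([34, 18, 34, 33]) = 1 + count_items([18, 34, 33])
count_items([18, 34, 33]) = 1 + count_items([34, 33])
count_items([34, 33]) = 1 + count_items([33])
count_items([33]) = 1 + count_items([])
count_items([]) = 0  (base case)
Unwinding: 1 + 1 + 1 + 1 + 1 + 1 + 1 + 0 = 7

7


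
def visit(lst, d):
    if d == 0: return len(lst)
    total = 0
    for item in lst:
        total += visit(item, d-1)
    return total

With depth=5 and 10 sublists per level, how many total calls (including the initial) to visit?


At depth 0 (root): 1 call
At depth 1: each of 1 parents calls visit on 10 children = 10 calls
At depth 2: each of 10 parents calls visit on 10 children = 100 calls
At depth 3: each of 100 parents calls visit on 10 children = 1000 calls
At depth 4: each of 1000 parents calls visit on 10 children = 10000 calls
At depth 5: each of 10000 parents calls visit on 10 children = 100000 calls
Total: 1 + 10 + 100 + 1000 + 10000 + 100000 = 111111

111111


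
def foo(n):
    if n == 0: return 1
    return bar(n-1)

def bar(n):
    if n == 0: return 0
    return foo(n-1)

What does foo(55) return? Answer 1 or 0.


foo(55) = bar(54)
bar(54) = foo(53)
foo(53) = bar(52)
bar(52) = foo(51)
foo(51) = bar(50)
bar(50) = foo(49)
foo(49) = bar(48)
bar(48) = foo(47)
foo(47) = bar(46)
bar(46) = foo(45)
foo(45) = bar(44)
bar(44) = foo(43)
foo(43) = bar(42)
bar(42) = foo(41)
foo(41) = bar(40)
bar(40) = foo(39)
foo(39) = bar(38)
bar(38) = foo(37)
foo(37) = bar(36)
bar(36) = foo(35)
foo(35) = bar(34)
bar(34) = foo(33)
foo(33) = bar(32)
bar(32) = foo(31)
foo(31) = bar(30)
bar(30) = foo(29)
foo(29) = bar(28)
bar(28) = foo(27)
foo(27) = bar(26)
bar(26) = foo(25)
foo(25) = bar(24)
bar(24) = foo(23)
foo(23) = bar(22)
bar(22) = foo(21)
foo(21) = bar(20)
bar(20) = foo(19)
foo(19) = bar(18)
bar(18) = foo(17)
foo(17) = bar(16)
bar(16) = foo(15)
foo(15) = bar(14)
bar(14) = foo(13)
foo(13) = bar(12)
bar(12) = foo(11)
foo(11) = bar(10)
bar(10) = foo(9)
foo(9) = bar(8)
bar(8) = foo(7)
foo(7) = bar(6)
bar(6) = foo(5)
foo(5) = bar(4)
bar(4) = foo(3)
foo(3) = bar(2)
bar(2) = foo(1)
foo(1) = bar(0)
bar(0) = 0  (base case)
Result: 0

0


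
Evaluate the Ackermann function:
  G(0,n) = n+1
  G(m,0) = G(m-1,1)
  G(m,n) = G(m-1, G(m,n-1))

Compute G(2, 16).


G(2, 16) = G(1, G(2, 15))
  G(2, 15) = G(1, G(2, 14))
    G(2, 14) = G(1, G(2, 13))
      G(2, 13) = G(1, G(2, 12))
        G(2, 12) = G(1, G(2, 11))
          G(2, 11) = G(1, G(2, 10))
          G(2, 10) = G(1, G(2, 9))
          G(2, 9) = G(1, G(2, 8))
          G(2, 8) = G(1, G(2, 7))
          G(2, 7) = G(1, G(2, 6))
          G(2, 6) = G(1, G(2, 5))
          G(2, 5) = G(1, G(2, 4))
          G(2, 4) = G(1, G(2, 3))
          G(2, 3) = G(1, G(2, 2))
          G(2, 2) = G(1, G(2, 1))
          G(2, 1) = G(1, G(2, 0))
          G(2, 0) = G(1, 1)
          G(1, 1) = G(0, G(1, 0))
          G(1, 0) = G(0, 1)
          G(0, 1) = 2
            = G(0, 2)
          G(0, 2) = 3
            = G(1, 3)
          G(1, 3) = G(0, G(1, 2))
          G(1, 2) = G(0, G(1, 1))
... (trace truncated)
Result: G(2, 16) = 35

35


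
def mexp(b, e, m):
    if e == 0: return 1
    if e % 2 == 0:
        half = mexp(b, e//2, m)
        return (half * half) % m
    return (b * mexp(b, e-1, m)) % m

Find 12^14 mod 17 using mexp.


mexp(12, 14, 17): e is even, compute mexp(12, 7, 17)
  mexp(12, 7, 17): e is odd, compute mexp(12, 6, 17)
    mexp(12, 6, 17): e is even, compute mexp(12, 3, 17)
      mexp(12, 3, 17): e is odd, compute mexp(12, 2, 17)
        mexp(12, 2, 17): e is even, compute mexp(12, 1, 17)
          mexp(12, 1, 17): e is odd, compute mexp(12, 0, 17)
          mexp(12, 0, 17) = 1
          (12 * 1) % 17 = 12
        half=12, (12*12) % 17 = 8
      (12 * 8) % 17 = 11
    half=11, (11*11) % 17 = 2
  (12 * 2) % 17 = 7
half=7, (7*7) % 17 = 15

15


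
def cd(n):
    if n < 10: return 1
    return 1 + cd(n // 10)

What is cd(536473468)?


cd(536473468) = 1 + cd(53647346)
cd(53647346) = 1 + cd(5364734)
cd(5364734) = 1 + cd(536473)
cd(536473) = 1 + cd(53647)
cd(53647) = 1 + cd(5364)
cd(5364) = 1 + cd(536)
cd(536) = 1 + cd(53)
cd(53) = 1 + cd(5)
cd(5) = 1  (base case: 5 < 10)
Unwinding: 1 + 1 + 1 + 1 + 1 + 1 + 1 + 1 + 1 = 9

9


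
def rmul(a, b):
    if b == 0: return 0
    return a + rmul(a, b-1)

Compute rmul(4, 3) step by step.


rmul(4, 3) = 4 + rmul(4, 2)
rmul(4, 2) = 4 + rmul(4, 1)
rmul(4, 1) = 4 + rmul(4, 0)
rmul(4, 0) = 0  (base case)
Total: 4 + 4 + 4 + 0 = 12

12


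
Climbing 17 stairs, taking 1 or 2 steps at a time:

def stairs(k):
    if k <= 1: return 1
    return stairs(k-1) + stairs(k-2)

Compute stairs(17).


Building up from base cases:
stairs(0) = 1
stairs(1) = 1
stairs(2) = stairs(1) + stairs(0) = 1 + 1 = 2
stairs(3) = stairs(2) + stairs(1) = 2 + 1 = 3
stairs(4) = stairs(3) + stairs(2) = 3 + 2 = 5
stairs(5) = stairs(4) + stairs(3) = 5 + 3 = 8
stairs(6) = stairs(5) + stairs(4) = 8 + 5 = 13
stairs(7) = stairs(6) + stairs(5) = 13 + 8 = 21
stairs(8) = stairs(7) + stairs(6) = 21 + 13 = 34
stairs(9) = stairs(8) + stairs(7) = 34 + 21 = 55
stairs(10) = stairs(9) + stairs(8) = 55 + 34 = 89
stairs(11) = stairs(10) + stairs(9) = 89 + 55 = 144
stairs(12) = stairs(11) + stairs(10) = 144 + 89 = 233
stairs(13) = stairs(12) + stairs(11) = 233 + 144 = 377
stairs(14) = stairs(13) + stairs(12) = 377 + 233 = 610
stairs(15) = stairs(14) + stairs(13) = 610 + 377 = 987
stairs(16) = stairs(15) + stairs(14) = 987 + 610 = 1597
stairs(17) = stairs(16) + stairs(15) = 1597 + 987 = 2584

2584


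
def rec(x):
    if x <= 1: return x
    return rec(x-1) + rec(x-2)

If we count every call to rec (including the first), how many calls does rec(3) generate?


Let C(n) = total calls for rec(n)
C(0) = 1, C(1) = 1
C(2) = 1 + C(1) + C(0) = 1 + 1 + 1 = 3
C(3) = 1 + C(2) + C(1) = 1 + 3 + 1 = 5

5


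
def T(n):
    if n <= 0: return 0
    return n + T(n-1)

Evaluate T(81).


T(81)
= 81 + 80 + 79 + 78 + 77 + 76 + 75 + 74 + 73 + 72 + 71 + 70 + 69 + 68 + 67 + 66 + 65 + 64 + 63 + 62 + 61 + 60 + 59 + 58 + 57 + 56 + 55 + 54 + 53 + 52 + 51 + 50 + 49 + 48 + 47 + 46 + 45 + 44 + 43 + 42 + 41 + 40 + 39 + 38 + 37 + 36 + 35 + 34 + 33 + 32 + 31 + 30 + 29 + 28 + 27 + 26 + 25 + 24 + 23 + 22 + 21 + 20 + 19 + 18 + 17 + 16 + 15 + 14 + 13 + 12 + 11 + 10 + 9 + 8 + 7 + 6 + 5 + 4 + 3 + 2 + 1 + T(0)
= 81 + 80 + 79 + 78 + 77 + 76 + 75 + 74 + 73 + 72 + 71 + 70 + 69 + 68 + 67 + 66 + 65 + 64 + 63 + 62 + 61 + 60 + 59 + 58 + 57 + 56 + 55 + 54 + 53 + 52 + 51 + 50 + 49 + 48 + 47 + 46 + 45 + 44 + 43 + 42 + 41 + 40 + 39 + 38 + 37 + 36 + 35 + 34 + 33 + 32 + 31 + 30 + 29 + 28 + 27 + 26 + 25 + 24 + 23 + 22 + 21 + 20 + 19 + 18 + 17 + 16 + 15 + 14 + 13 + 12 + 11 + 10 + 9 + 8 + 7 + 6 + 5 + 4 + 3 + 2 + 1 + 0
= 3321

3321


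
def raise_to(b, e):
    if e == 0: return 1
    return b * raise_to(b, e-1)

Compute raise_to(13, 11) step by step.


raise_to(13, 11)
= 13 * raise_to(13, 10)
= 13 * 13 * raise_to(13, 9)
= 13 * 13 * 13 * raise_to(13, 8)
= 13 * 13 * 13 * 13 * raise_to(13, 7)
= 13 * 13 * 13 * 13 * 13 * raise_to(13, 6)
= 13 * 13 * 13 * 13 * 13 * 13 * raise_to(13, 5)
= 13 * 13 * 13 * 13 * 13 * 13 * 13 * raise_to(13, 4)
= 13 * 13 * 13 * 13 * 13 * 13 * 13 * 13 * raise_to(13, 3)
= 13 * 13 * 13 * 13 * 13 * 13 * 13 * 13 * 13 * raise_to(13, 2)
= 13 * 13 * 13 * 13 * 13 * 13 * 13 * 13 * 13 * 13 * raise_to(13, 1)
= 13 * 13 * 13 * 13 * 13 * 13 * 13 * 13 * 13 * 13 * 13 * raise_to(13, 0)
= 13 * 13 * 13 * 13 * 13 * 13 * 13 * 13 * 13 * 13 * 13 * 1
= 1792160394037

1792160394037


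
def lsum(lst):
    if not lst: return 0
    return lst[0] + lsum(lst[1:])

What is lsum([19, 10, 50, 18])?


lsum([19, 10, 50, 18]) = 19 + lsum([10, 50, 18])
lsum([10, 50, 18]) = 10 + lsum([50, 18])
lsum([50, 18]) = 50 + lsum([18])
lsum([18]) = 18 + lsum([])
lsum([]) = 0  (base case)
Total: 19 + 10 + 50 + 18 + 0 = 97

97


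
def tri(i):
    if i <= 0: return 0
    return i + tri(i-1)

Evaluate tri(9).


tri(9)
= 9 + 8 + 7 + 6 + 5 + 4 + 3 + 2 + 1 + tri(0)
= 9 + 8 + 7 + 6 + 5 + 4 + 3 + 2 + 1 + 0
= 45

45


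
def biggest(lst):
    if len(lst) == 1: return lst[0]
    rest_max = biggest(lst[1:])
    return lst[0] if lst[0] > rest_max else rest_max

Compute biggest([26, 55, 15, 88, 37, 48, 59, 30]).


biggest([26, 55, 15, 88, 37, 48, 59, 30]): compare 26 with biggest([55, 15, 88, 37, 48, 59, 30])
biggest([55, 15, 88, 37, 48, 59, 30]): compare 55 with biggest([15, 88, 37, 48, 59, 30])
biggest([15, 88, 37, 48, 59, 30]): compare 15 with biggest([88, 37, 48, 59, 30])
biggest([88, 37, 48, 59, 30]): compare 88 with biggest([37, 48, 59, 30])
biggest([37, 48, 59, 30]): compare 37 with biggest([48, 59, 30])
biggest([48, 59, 30]): compare 48 with biggest([59, 30])
biggest([59, 30]): compare 59 with biggest([30])
biggest([30]) = 30  (base case)
Compare 59 with 30 -> 59
Compare 48 with 59 -> 59
Compare 37 with 59 -> 59
Compare 88 with 59 -> 88
Compare 15 with 88 -> 88
Compare 55 with 88 -> 88
Compare 26 with 88 -> 88

88


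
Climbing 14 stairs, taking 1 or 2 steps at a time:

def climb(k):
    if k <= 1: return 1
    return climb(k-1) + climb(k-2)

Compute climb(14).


Building up from base cases:
climb(0) = 1
climb(1) = 1
climb(2) = climb(1) + climb(0) = 1 + 1 = 2
climb(3) = climb(2) + climb(1) = 2 + 1 = 3
climb(4) = climb(3) + climb(2) = 3 + 2 = 5
climb(5) = climb(4) + climb(3) = 5 + 3 = 8
climb(6) = climb(5) + climb(4) = 8 + 5 = 13
climb(7) = climb(6) + climb(5) = 13 + 8 = 21
climb(8) = climb(7) + climb(6) = 21 + 13 = 34
climb(9) = climb(8) + climb(7) = 34 + 21 = 55
climb(10) = climb(9) + climb(8) = 55 + 34 = 89
climb(11) = climb(10) + climb(9) = 89 + 55 = 144
climb(12) = climb(11) + climb(10) = 144 + 89 = 233
climb(13) = climb(12) + climb(11) = 233 + 144 = 377
climb(14) = climb(13) + climb(12) = 377 + 233 = 610

610


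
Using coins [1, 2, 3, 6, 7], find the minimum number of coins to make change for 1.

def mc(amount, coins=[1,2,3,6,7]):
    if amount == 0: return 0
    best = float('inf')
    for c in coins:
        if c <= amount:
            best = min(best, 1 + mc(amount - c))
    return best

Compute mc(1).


Building up with DP:
mc(0) = 0
mc(1) = min(1+mc(0)=1+0=1) = 1

1


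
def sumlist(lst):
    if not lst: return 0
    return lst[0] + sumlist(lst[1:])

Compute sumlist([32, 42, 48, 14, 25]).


sumlist([32, 42, 48, 14, 25]) = 32 + sumlist([42, 48, 14, 25])
sumlist([42, 48, 14, 25]) = 42 + sumlist([48, 14, 25])
sumlist([48, 14, 25]) = 48 + sumlist([14, 25])
sumlist([14, 25]) = 14 + sumlist([25])
sumlist([25]) = 25 + sumlist([])
sumlist([]) = 0  (base case)
Total: 32 + 42 + 48 + 14 + 25 + 0 = 161

161


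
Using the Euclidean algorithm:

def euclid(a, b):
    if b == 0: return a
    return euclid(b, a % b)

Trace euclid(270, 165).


euclid(270, 165) = euclid(165, 105)
euclid(165, 105) = euclid(105, 60)
euclid(105, 60) = euclid(60, 45)
euclid(60, 45) = euclid(45, 15)
euclid(45, 15) = euclid(15, 0)
euclid(15, 0) = 15  (base case)

15


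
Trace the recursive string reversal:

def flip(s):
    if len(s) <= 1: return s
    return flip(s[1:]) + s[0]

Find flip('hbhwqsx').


flip('hbhwqsx') = flip('bhwqsx') + 'h'
flip('bhwqsx') = flip('hwqsx') + 'b'
flip('hwqsx') = flip('wqsx') + 'h'
flip('wqsx') = flip('qsx') + 'w'
flip('qsx') = flip('sx') + 'q'
flip('sx') = flip('x') + 's'
flip('x') = 'x'  (base case)
Concatenating: 'x' + 's' + 'q' + 'w' + 'h' + 'b' + 'h' = 'xsqwhbh'

xsqwhbh


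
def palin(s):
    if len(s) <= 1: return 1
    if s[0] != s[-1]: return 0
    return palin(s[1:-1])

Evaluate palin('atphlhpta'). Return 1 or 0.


palin('atphlhpta'): s[0]='a' == s[-1]='a' -> check palin('tphlhpt')
palin('tphlhpt'): s[0]='t' == s[-1]='t' -> check palin('phlhp')
palin('phlhp'): s[0]='p' == s[-1]='p' -> check palin('hlh')
palin('hlh'): s[0]='h' == s[-1]='h' -> check palin('l')
palin('l'): len <= 1 -> return 1  (base case)
Result: 1 (palindrome)

1


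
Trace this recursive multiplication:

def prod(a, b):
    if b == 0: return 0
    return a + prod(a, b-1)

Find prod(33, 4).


prod(33, 4) = 33 + prod(33, 3)
prod(33, 3) = 33 + prod(33, 2)
prod(33, 2) = 33 + prod(33, 1)
prod(33, 1) = 33 + prod(33, 0)
prod(33, 0) = 0  (base case)
Total: 33 + 33 + 33 + 33 + 0 = 132

132


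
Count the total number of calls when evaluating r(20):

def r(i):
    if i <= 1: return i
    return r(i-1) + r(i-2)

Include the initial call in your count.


Let C(n) = total calls for r(n)
C(0) = 1, C(1) = 1
C(2) = 1 + C(1) + C(0) = 1 + 1 + 1 = 3
C(3) = 1 + C(2) + C(1) = 1 + 3 + 1 = 5
C(4) = 1 + C(3) + C(2) = 1 + 5 + 3 = 9
C(5) = 1 + C(4) + C(3) = 1 + 9 + 5 = 15
C(6) = 1 + C(5) + C(4) = 1 + 15 + 9 = 25
C(7) = 1 + C(6) + C(5) = 1 + 25 + 15 = 41
C(8) = 1 + C(7) + C(6) = 1 + 41 + 25 = 67
C(9) = 1 + C(8) + C(7) = 1 + 67 + 41 = 109
C(10) = 1 + C(9) + C(8) = 1 + 109 + 67 = 177
C(11) = 1 + C(10) + C(9) = 1 + 177 + 109 = 287
C(12) = 1 + C(11) + C(10) = 1 + 287 + 177 = 465
C(13) = 1 + C(12) + C(11) = 1 + 465 + 287 = 753
C(14) = 1 + C(13) + C(12) = 1 + 753 + 465 = 1219
C(15) = 1 + C(14) + C(13) = 1 + 1219 + 753 = 1973
C(16) = 1 + C(15) + C(14) = 1 + 1973 + 1219 = 3193
C(17) = 1 + C(16) + C(15) = 1 + 3193 + 1973 = 5167
C(18) = 1 + C(17) + C(16) = 1 + 5167 + 3193 = 8361
C(19) = 1 + C(18) + C(17) = 1 + 8361 + 5167 = 13529
C(20) = 1 + C(19) + C(18) = 1 + 13529 + 8361 = 21891

21891


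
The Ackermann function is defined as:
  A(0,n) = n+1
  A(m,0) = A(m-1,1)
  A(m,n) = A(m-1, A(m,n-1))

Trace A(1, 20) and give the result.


A(1, 20) = A(0, A(1, 19))
  A(1, 19) = A(0, A(1, 18))
    A(1, 18) = A(0, A(1, 17))
      A(1, 17) = A(0, A(1, 16))
        A(1, 16) = A(0, A(1, 15))
          A(1, 15) = A(0, A(1, 14))
          A(1, 14) = A(0, A(1, 13))
          A(1, 13) = A(0, A(1, 12))
          A(1, 12) = A(0, A(1, 11))
          A(1, 11) = A(0, A(1, 10))
          A(1, 10) = A(0, A(1, 9))
          A(1, 9) = A(0, A(1, 8))
          A(1, 8) = A(0, A(1, 7))
          A(1, 7) = A(0, A(1, 6))
          A(1, 6) = A(0, A(1, 5))
          A(1, 5) = A(0, A(1, 4))
          A(1, 4) = A(0, A(1, 3))
          A(1, 3) = A(0, A(1, 2))
          A(1, 2) = A(0, A(1, 1))
          A(1, 1) = A(0, A(1, 0))
          A(1, 0) = A(0, 1)
          A(0, 1) = 2
            = A(0, 2)
          A(0, 2) = 3
            = A(0, 3)
... (trace truncated)
Result: A(1, 20) = 22

22


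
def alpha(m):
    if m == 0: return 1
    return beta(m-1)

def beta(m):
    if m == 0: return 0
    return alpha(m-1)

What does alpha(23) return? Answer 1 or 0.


alpha(23) = beta(22)
beta(22) = alpha(21)
alpha(21) = beta(20)
beta(20) = alpha(19)
alpha(19) = beta(18)
beta(18) = alpha(17)
alpha(17) = beta(16)
beta(16) = alpha(15)
alpha(15) = beta(14)
beta(14) = alpha(13)
alpha(13) = beta(12)
beta(12) = alpha(11)
alpha(11) = beta(10)
beta(10) = alpha(9)
alpha(9) = beta(8)
beta(8) = alpha(7)
alpha(7) = beta(6)
beta(6) = alpha(5)
alpha(5) = beta(4)
beta(4) = alpha(3)
alpha(3) = beta(2)
beta(2) = alpha(1)
alpha(1) = beta(0)
beta(0) = 0  (base case)
Result: 0

0


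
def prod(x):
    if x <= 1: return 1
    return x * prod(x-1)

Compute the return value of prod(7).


prod(7)
= 7 * prod(6)
= 7 * 6 * prod(5)
= 7 * 6 * 5 * prod(4)
= 7 * 6 * 5 * 4 * prod(3)
= 7 * 6 * 5 * 4 * 3 * prod(2)
= 7 * 6 * 5 * 4 * 3 * 2 * prod(1)
= 7 * 6 * 5 * 4 * 3 * 2 * 1
= 5040

5040


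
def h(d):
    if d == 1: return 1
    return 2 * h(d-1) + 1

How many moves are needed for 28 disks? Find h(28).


h(28) = 2 * h(27) + 1
h(27) = 2 * h(26) + 1
h(26) = 2 * h(25) + 1
h(25) = 2 * h(24) + 1
h(24) = 2 * h(23) + 1
h(23) = 2 * h(22) + 1
h(22) = 2 * h(21) + 1
h(21) = 2 * h(20) + 1
h(20) = 2 * h(19) + 1
h(19) = 2 * h(18) + 1
h(18) = 2 * h(17) + 1
h(17) = 2 * h(16) + 1
h(16) = 2 * h(15) + 1
h(15) = 2 * h(14) + 1
h(14) = 2 * h(13) + 1
h(13) = 2 * h(12) + 1
h(12) = 2 * h(11) + 1
h(11) = 2 * h(10) + 1
h(10) = 2 * h(9) + 1
h(9) = 2 * h(8) + 1
h(8) = 2 * h(7) + 1
h(7) = 2 * h(6) + 1
h(6) = 2 * h(5) + 1
h(5) = 2 * h(4) + 1
h(4) = 2 * h(3) + 1
h(3) = 2 * h(2) + 1
h(2) = 2 * h(1) + 1
h(1) = 1  (base case)
h(2) = 2 * 1 + 1 = 3
h(3) = 2 * 3 + 1 = 7
h(4) = 2 * 7 + 1 = 15
h(5) = 2 * 15 + 1 = 31
h(6) = 2 * 31 + 1 = 63
h(7) = 2 * 63 + 1 = 127
h(8) = 2 * 127 + 1 = 255
h(9) = 2 * 255 + 1 = 511
h(10) = 2 * 511 + 1 = 1023
h(11) = 2 * 1023 + 1 = 2047
h(12) = 2 * 2047 + 1 = 4095
h(13) = 2 * 4095 + 1 = 8191
h(14) = 2 * 8191 + 1 = 16383
h(15) = 2 * 16383 + 1 = 32767
h(16) = 2 * 32767 + 1 = 65535
h(17) = 2 * 65535 + 1 = 131071
h(18) = 2 * 131071 + 1 = 262143
h(19) = 2 * 262143 + 1 = 524287
h(20) = 2 * 524287 + 1 = 1048575
h(21) = 2 * 1048575 + 1 = 2097151
h(22) = 2 * 2097151 + 1 = 4194303
h(23) = 2 * 4194303 + 1 = 8388607
h(24) = 2 * 8388607 + 1 = 16777215
h(25) = 2 * 16777215 + 1 = 33554431
h(26) = 2 * 33554431 + 1 = 67108863
h(27) = 2 * 67108863 + 1 = 134217727
h(28) = 2 * 134217727 + 1 = 268435455

268435455


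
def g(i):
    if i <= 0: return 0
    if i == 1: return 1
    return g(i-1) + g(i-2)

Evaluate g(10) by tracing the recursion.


Computing g(10) bottom-up:
g(0) = 0
g(1) = 1
g(2) = g(1) + g(0) = 1 + 0 = 1
g(3) = g(2) + g(1) = 1 + 1 = 2
g(4) = g(3) + g(2) = 2 + 1 = 3
g(5) = g(4) + g(3) = 3 + 2 = 5
g(6) = g(5) + g(4) = 5 + 3 = 8
g(7) = g(6) + g(5) = 8 + 5 = 13
g(8) = g(7) + g(6) = 13 + 8 = 21
g(9) = g(8) + g(7) = 21 + 13 = 34
g(10) = g(9) + g(8) = 34 + 21 = 55

55
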